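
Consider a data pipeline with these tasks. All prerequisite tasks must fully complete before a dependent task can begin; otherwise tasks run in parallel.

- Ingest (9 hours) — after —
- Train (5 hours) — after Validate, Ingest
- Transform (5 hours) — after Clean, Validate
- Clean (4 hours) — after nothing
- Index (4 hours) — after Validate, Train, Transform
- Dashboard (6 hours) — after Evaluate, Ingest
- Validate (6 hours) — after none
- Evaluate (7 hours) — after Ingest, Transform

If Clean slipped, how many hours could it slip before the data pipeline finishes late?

Validate→Transform→Evaluate→Dashboard = 6+5+7+6 = 24 sets the makespan at 24 hours.
The longest chain containing Clean totals 22 hours.
Float = 24 − 22 = 2.

2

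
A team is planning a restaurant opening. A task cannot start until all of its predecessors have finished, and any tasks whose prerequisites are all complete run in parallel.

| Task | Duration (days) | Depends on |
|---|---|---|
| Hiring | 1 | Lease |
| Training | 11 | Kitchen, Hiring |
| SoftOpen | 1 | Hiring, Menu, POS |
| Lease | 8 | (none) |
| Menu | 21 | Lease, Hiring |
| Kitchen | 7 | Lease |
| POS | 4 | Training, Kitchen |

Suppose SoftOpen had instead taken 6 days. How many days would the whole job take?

Actual critical path: Lease→Kitchen→Training→POS→SoftOpen = 8+7+11+4+1 = 31 ⇒ 31 days.
SoftOpen is on the critical path; changing it to 6 makes that path 36 days.
No other chain overtakes it, so the finish is 36 days.

36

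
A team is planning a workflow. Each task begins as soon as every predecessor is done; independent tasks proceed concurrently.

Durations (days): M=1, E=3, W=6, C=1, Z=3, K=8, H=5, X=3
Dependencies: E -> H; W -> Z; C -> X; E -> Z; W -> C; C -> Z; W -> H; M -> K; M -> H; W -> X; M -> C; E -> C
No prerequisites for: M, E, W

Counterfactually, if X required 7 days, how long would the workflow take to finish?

14

Critical path before the change: W→H = 6+5 = 11 giving 11 days.
X is off the critical path — its longest chain is 10 days, giving 1 of slack.
New critical path: W→C→X = 6+1+7 = 14 ⇒ 14 days.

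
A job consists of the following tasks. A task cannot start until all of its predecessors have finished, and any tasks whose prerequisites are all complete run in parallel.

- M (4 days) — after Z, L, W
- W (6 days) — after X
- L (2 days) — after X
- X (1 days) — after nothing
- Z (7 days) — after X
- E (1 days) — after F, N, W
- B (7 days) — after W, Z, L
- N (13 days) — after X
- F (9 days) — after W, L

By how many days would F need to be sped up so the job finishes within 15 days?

2

Current finish: 17 days; target: 15.
F is on every critical path, so each day cut from F cuts the finish by one (this holds down to a finish of 15).
Need 17 − 15 = 2 days off F → F becomes 7 days, finish becomes 15.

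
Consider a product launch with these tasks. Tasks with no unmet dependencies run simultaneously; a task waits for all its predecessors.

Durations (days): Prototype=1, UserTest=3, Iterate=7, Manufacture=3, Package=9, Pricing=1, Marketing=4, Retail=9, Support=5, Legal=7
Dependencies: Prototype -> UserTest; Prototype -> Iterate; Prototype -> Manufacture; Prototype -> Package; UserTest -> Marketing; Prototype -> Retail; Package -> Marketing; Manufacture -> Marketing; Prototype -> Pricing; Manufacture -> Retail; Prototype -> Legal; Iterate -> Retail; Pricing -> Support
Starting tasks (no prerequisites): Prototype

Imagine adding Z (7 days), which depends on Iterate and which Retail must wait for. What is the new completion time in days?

Originally the plan takes 17 days.
With Z inserted, Retail now waits for max(Manufacture, Iterate, Prototype, Z).
New critical path: Prototype→Iterate→Z→Retail = 1+7+7+9 = 24 ⇒ 24 days.

24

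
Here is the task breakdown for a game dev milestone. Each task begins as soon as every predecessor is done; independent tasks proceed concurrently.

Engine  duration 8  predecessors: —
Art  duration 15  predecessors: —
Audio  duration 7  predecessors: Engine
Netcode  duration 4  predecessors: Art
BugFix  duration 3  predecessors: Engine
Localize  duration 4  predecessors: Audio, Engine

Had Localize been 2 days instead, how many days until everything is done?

Actual critical path: Engine→Audio→Localize = 8+7+4 = 19 ⇒ 19 days.
Localize is on the critical path; changing it to 2 makes that path 17 days.
Now Art→Netcode = 15+4 = 19 is longest, so the finish becomes 19 days.

19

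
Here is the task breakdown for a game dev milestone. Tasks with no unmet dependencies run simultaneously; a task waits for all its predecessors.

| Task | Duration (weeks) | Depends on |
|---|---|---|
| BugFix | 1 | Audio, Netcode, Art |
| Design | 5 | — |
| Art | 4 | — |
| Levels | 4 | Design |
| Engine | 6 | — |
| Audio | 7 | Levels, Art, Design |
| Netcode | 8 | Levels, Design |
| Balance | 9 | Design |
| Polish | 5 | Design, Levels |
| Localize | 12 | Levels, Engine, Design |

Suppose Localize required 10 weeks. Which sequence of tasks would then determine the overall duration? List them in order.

Actual critical path: Design→Levels→Localize = 5+4+12 = 21 ⇒ 21 weeks.
Localize is on the critical path; changing it to 10 makes that path 19 weeks.
No other chain overtakes it, so the finish is 19 weeks.

Design, Levels, Localize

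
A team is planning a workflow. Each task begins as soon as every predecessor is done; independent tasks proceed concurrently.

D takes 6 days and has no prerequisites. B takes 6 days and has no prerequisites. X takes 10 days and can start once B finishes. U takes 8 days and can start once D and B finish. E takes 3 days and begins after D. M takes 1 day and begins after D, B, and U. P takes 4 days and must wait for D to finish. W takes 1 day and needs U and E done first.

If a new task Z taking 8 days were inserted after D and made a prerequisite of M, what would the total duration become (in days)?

Originally the plan takes 16 days.
With Z inserted, M now waits for max(D, B, U, Z).
New critical path: B→X = 6+10 = 16 ⇒ 16 days.

16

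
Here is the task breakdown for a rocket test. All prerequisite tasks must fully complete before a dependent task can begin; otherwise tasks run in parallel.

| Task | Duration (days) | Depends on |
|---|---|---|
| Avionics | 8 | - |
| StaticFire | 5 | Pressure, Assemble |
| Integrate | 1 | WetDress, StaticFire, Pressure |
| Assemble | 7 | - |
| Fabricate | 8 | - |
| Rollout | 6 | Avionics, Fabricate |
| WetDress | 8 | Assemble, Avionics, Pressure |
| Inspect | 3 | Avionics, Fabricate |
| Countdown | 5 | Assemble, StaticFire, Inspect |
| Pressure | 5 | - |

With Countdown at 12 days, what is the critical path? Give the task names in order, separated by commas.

Assemble, StaticFire, Countdown

Actual critical path: Assemble→StaticFire→Countdown = 7+5+5 = 17 ⇒ 17 days.
Since Countdown is critical, the +7 change carries straight to that chain (now 24 days).
No other chain overtakes it, so the finish is 24 days.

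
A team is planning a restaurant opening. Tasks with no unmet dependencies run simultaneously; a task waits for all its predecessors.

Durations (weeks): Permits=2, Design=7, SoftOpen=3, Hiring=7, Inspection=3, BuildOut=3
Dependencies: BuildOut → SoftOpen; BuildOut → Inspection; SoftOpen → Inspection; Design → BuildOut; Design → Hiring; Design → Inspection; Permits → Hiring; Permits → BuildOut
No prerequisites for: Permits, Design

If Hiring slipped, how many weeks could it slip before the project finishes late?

Critical path: Design→BuildOut→SoftOpen→Inspection = 7+3+3+3 = 16, so the finish is 16 weeks.
Hiring finishes as early as 14 and must finish by 16.
Slack of Hiring = 9 − 7 = 2 weeks.

2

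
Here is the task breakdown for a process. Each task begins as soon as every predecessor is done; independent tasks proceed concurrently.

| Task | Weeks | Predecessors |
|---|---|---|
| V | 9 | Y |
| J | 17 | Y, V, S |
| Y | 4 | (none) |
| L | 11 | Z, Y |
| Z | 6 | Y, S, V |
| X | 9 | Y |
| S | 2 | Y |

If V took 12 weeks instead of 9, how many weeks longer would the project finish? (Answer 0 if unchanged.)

3

The binding path is Y→V→J = 4+9+17 = 30; finish at 30 weeks.
Since V is critical, the +3 change carries straight to that chain (now 33 weeks).
That remains the longest chain; total 33 weeks.
Change in finish: 33 − 30 = +3 weeks.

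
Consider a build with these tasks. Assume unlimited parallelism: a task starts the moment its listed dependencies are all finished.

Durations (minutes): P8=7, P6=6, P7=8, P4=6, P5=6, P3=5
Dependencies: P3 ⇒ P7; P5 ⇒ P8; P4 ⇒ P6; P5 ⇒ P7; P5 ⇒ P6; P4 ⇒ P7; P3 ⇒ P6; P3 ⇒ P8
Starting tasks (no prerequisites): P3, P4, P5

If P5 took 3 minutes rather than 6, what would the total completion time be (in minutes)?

14

Critical path before the change: P5→P7 = 6+8 = 14 giving 14 minutes.
P5 is on the critical path; changing it to 3 makes that path 11 minutes.
New critical path: P4→P7 = 6+8 = 14 ⇒ 14 minutes.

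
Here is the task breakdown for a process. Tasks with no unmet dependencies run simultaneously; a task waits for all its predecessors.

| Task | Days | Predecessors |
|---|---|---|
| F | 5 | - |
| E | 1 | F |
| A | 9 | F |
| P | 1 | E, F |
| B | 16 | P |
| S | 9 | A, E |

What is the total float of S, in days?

0

Critical path: F→E→P→B = 5+1+1+16 = 23, so the finish is 23 days.
The longest chain containing S totals 23 days.
Slack of S = 14 − 14 = 0 days.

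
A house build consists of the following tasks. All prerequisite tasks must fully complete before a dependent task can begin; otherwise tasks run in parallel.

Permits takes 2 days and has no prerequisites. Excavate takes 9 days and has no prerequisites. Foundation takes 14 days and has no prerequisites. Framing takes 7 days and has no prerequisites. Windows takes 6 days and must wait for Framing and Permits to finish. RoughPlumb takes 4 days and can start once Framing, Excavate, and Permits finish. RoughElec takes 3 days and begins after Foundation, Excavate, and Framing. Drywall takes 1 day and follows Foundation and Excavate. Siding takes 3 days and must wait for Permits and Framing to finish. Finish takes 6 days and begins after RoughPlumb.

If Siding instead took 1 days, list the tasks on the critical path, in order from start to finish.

Excavate, RoughPlumb, Finish

The binding path is Excavate→RoughPlumb→Finish = 9+4+6 = 19; finish at 19 days.
Siding has 9 days of float (longest path through it is 10).
That remains the longest chain; total 19 days.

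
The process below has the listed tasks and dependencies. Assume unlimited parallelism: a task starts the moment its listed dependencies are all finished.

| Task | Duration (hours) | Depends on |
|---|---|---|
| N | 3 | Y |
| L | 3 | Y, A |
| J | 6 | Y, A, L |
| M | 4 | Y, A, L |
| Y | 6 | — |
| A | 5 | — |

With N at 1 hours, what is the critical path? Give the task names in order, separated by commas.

Y, L, J

Baseline: Y→L→J = 6+3+6 = 15 → 15 hours.
N has 6 hours of float (longest path through it is 9).
No other chain overtakes it, so the finish is 15 hours.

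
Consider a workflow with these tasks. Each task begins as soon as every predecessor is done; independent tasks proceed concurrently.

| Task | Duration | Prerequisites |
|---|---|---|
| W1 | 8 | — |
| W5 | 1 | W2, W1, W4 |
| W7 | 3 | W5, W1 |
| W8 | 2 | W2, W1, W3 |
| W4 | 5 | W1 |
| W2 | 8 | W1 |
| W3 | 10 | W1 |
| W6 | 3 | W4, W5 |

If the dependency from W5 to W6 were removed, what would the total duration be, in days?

With the dependency in place, W1→W2→W5→W6 = 8+8+1+3 = 20 sets the finish at 20 days.
Without W5→W6, W6's earliest start moves from 17 to 13.
After: W1→W2→W5→W7 = 8+8+1+3 = 20 → 20 days.

20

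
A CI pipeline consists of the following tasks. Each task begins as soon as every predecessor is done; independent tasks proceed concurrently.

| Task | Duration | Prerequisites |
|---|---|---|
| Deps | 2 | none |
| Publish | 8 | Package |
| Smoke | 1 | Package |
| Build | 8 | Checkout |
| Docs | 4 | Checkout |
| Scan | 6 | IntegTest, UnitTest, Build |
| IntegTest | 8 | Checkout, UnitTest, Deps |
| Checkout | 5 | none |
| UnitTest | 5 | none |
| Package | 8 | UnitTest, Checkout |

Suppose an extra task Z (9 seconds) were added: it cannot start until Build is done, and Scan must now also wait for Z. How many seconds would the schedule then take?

Originally the schedule takes 21 seconds.
With Z inserted, Scan now waits for max(IntegTest, UnitTest, Build, Z).
New critical path: Checkout→Build→Z→Scan = 5+8+9+6 = 28 ⇒ 28 seconds.

28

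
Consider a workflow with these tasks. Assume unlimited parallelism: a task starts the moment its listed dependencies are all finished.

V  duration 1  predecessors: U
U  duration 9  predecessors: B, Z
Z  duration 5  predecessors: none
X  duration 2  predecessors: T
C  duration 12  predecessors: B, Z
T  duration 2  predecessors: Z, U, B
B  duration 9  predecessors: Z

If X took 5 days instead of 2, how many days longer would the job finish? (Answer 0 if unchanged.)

3

Critical path before the change: Z→B→U→T→X = 5+9+9+2+2 = 27 giving 27 days.
Since X is critical, the +3 change carries straight to that chain (now 30 days).
The critical path is still Z→B→U→T→X; finish is now 30 days.
Change in finish: 30 − 27 = +3 days.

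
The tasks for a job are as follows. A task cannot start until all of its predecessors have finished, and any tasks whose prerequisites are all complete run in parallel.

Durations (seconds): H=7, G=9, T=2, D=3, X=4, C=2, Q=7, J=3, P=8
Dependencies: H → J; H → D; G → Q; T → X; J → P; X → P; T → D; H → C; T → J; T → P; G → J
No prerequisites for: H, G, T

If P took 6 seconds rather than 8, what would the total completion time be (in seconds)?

The binding path is G→J→P = 9+3+8 = 20; finish at 20 seconds.
P is on the critical path; changing it to 6 makes that path 18 seconds.
The critical path is still G→J→P; finish is now 18 seconds.

18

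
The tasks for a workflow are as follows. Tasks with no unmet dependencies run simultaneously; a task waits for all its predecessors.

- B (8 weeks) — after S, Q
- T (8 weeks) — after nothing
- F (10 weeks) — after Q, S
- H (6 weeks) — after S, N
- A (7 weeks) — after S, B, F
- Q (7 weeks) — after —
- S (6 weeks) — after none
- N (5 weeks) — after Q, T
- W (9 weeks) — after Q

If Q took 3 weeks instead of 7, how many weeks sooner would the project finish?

1

Baseline: Q→F→A = 7+10+7 = 24 → 24 weeks.
Since Q is critical, the -4 change carries straight to that chain (now 20 weeks).
Now S→F→A = 6+10+7 = 23 is longest, so the finish becomes 23 weeks.
Change in finish: 23 − 24 = -1 weeks.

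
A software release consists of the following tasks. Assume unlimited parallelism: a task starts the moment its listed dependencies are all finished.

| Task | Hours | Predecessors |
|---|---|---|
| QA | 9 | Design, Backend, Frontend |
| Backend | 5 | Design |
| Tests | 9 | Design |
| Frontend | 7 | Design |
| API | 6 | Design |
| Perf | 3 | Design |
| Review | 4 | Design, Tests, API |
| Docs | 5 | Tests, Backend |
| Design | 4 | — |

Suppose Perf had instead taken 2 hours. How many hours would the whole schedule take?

20

Baseline: Design→Frontend→QA = 4+7+9 = 20 → 20 hours.
Perf is off the critical path — its longest chain is 7 hours, giving 13 of slack.
That remains the longest chain; total 20 hours.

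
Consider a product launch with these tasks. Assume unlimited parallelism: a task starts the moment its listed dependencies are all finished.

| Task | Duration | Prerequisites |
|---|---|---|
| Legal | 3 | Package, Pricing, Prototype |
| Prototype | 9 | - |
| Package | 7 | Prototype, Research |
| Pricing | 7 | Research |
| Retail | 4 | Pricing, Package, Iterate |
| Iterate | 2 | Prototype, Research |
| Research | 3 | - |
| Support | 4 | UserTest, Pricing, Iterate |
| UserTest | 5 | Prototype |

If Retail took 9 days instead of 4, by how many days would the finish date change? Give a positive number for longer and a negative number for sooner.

5

Critical path before the change: Prototype→Package→Retail = 9+7+4 = 20 giving 20 days.
Retail lies on that path, so at 9 days the path becomes 25 days.
That remains the longest chain; total 25 days.
Change in finish: 25 − 20 = +5 days.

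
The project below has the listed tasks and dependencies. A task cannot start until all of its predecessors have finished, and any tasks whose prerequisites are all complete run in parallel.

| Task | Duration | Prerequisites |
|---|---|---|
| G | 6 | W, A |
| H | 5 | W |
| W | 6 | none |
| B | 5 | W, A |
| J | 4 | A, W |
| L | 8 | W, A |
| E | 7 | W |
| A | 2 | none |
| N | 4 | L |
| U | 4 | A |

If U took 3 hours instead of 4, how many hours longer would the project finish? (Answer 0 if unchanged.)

0

Critical path before the change: W→L→N = 6+8+4 = 18 giving 18 hours.
U has 12 hours of float (longest path through it is 6).
The critical path is still W→L→N; finish is now 18 hours.
Change in finish: 18 − 18 = +0 hours.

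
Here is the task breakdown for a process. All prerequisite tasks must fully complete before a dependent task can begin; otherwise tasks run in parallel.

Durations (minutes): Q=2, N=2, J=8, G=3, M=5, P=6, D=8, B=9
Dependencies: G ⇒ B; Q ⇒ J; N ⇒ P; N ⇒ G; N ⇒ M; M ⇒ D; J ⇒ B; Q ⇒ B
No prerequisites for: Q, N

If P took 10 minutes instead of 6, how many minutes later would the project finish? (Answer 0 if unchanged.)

As given, the longest chain is Q→J→B = 2+8+9 = 19, so the finish is 19 minutes.
The longest path through P is only 8 minutes, so P has float 11.
That remains the longest chain; total 19 minutes.
Change in finish: 19 − 19 = +0 minutes.

0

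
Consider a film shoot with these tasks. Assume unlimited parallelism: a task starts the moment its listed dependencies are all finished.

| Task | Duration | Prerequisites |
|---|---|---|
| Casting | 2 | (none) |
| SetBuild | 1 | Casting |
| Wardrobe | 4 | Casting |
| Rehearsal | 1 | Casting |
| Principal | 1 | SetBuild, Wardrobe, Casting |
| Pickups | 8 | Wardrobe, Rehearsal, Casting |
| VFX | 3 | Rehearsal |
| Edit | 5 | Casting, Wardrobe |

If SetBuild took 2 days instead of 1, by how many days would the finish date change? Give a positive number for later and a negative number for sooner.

Critical path before the change: Casting→Wardrobe→Pickups = 2+4+8 = 14 giving 14 days.
SetBuild has 10 days of float (longest path through it is 4).
The critical path is still Casting→Wardrobe→Pickups; finish is now 14 days.
Change in finish: 14 − 14 = +0 days.

0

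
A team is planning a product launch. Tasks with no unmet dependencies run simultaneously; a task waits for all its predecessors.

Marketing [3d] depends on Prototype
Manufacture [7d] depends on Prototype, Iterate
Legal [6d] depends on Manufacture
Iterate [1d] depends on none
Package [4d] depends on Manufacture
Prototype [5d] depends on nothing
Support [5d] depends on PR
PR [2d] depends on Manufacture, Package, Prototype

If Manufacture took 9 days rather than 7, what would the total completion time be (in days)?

As given, the longest chain is Prototype→Manufacture→Package→PR→Support = 5+7+4+2+5 = 23, so the finish is 23 days.
Manufacture is on the critical path; changing it to 9 makes that path 25 days.
The critical path is still Prototype→Manufacture→Package→PR→Support; finish is now 25 days.

25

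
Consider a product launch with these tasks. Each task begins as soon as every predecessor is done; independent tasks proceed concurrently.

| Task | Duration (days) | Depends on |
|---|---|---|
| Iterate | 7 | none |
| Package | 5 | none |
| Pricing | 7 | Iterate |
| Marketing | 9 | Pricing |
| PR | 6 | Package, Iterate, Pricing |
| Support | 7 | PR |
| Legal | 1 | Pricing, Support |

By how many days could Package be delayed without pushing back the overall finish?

9

Iterate→Pricing→PR→Support→Legal = 7+7+6+7+1 = 28 sets the makespan at 28 days.
The longest chain containing Package totals 19 days.
Slack of Package = 9 − 0 = 9 days.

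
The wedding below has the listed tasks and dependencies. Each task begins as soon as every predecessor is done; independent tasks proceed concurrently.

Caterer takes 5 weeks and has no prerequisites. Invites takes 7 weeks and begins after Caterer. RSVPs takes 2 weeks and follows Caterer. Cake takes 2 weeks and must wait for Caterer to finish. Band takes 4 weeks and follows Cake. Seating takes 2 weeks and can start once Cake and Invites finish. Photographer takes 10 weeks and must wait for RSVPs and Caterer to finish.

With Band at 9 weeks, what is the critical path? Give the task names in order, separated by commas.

Caterer, RSVPs, Photographer

As given, the longest chain is Caterer→RSVPs→Photographer = 5+2+10 = 17, so the finish is 17 weeks.
Band has 6 weeks of float (longest path through it is 11).
No other chain overtakes it, so the finish is 17 weeks.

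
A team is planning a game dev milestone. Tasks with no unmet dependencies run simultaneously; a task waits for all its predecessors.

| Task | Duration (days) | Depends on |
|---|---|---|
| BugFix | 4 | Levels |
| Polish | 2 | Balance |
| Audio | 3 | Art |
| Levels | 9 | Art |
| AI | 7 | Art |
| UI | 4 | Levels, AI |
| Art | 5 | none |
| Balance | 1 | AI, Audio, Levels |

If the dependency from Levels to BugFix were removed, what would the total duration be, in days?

18

With the dependency in place, Art→Levels→UI = 5+9+4 = 18 sets the finish at 18 days.
Without Levels→BugFix, BugFix's earliest start moves from 14 to 0.
After: Art→Levels→UI = 5+9+4 = 18 → 18 days.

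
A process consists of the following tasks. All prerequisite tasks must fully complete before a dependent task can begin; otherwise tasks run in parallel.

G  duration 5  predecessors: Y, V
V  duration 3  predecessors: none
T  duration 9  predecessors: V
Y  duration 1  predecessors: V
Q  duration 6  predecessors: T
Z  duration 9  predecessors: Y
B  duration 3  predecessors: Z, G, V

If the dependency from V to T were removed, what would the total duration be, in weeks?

16

Original critical path: V→T→Q = 3+9+6 = 18 ⇒ 18 weeks.
Without V→T, T's earliest start moves from 3 to 0.
After: V→Y→Z→B = 3+1+9+3 = 16 → 16 weeks.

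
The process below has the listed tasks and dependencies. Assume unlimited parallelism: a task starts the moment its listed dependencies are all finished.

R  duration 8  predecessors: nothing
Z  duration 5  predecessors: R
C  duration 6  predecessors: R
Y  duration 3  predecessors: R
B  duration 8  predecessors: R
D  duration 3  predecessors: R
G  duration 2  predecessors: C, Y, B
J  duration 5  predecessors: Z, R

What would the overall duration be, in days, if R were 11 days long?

21

Critical path before the change: R→Z→J = 8+5+5 = 18 giving 18 days.
R is on the critical path; changing it to 11 makes that path 21 days.
The critical path is still R→Z→J; finish is now 21 days.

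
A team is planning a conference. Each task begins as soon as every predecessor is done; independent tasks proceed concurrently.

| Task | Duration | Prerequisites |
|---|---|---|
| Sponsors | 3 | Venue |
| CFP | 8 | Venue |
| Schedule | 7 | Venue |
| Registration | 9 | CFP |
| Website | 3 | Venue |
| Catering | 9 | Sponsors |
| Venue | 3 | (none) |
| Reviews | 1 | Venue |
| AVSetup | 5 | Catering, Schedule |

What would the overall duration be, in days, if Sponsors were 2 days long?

The binding path is Venue→Sponsors→Catering→AVSetup = 3+3+9+5 = 20; finish at 20 days.
Sponsors is on the critical path; changing it to 2 makes that path 19 days.
The binding chain switches to Venue→CFP→Registration = 3+8+9 = 20; finish 20 days.

20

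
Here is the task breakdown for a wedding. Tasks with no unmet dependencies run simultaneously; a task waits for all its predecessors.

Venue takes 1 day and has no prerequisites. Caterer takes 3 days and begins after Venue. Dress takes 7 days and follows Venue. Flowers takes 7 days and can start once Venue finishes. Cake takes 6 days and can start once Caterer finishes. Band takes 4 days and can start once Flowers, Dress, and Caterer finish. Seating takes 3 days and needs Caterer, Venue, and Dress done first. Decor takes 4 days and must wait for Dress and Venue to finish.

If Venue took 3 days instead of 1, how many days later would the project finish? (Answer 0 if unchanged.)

2

As given, the longest chain is Venue→Dress→Band = 1+7+4 = 12, so the finish is 12 days.
Since Venue is critical, the +2 change carries straight to that chain (now 14 days).
That remains the longest chain; total 14 days.
Change in finish: 14 − 12 = +2 days.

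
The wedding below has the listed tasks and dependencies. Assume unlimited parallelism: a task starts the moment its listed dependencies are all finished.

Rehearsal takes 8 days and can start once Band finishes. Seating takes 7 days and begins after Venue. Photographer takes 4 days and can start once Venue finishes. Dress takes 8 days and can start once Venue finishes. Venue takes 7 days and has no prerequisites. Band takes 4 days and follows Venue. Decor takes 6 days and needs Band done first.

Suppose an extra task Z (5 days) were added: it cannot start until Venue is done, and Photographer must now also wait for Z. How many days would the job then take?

19

Originally the job takes 19 days.
With Z inserted, Photographer now waits for max(Venue, Z).
New critical path: Venue→Band→Rehearsal = 7+4+8 = 19 ⇒ 19 days.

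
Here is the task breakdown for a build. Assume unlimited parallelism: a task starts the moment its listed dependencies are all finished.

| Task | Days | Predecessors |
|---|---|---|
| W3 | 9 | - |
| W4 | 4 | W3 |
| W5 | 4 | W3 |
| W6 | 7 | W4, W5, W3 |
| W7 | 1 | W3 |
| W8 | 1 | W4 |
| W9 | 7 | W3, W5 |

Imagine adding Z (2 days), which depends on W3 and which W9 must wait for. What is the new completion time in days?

20

Originally the build takes 20 days.
With Z inserted, W9 now waits for max(W3, W5, Z).
New critical path: W3→W4→W6 = 9+4+7 = 20 ⇒ 20 days.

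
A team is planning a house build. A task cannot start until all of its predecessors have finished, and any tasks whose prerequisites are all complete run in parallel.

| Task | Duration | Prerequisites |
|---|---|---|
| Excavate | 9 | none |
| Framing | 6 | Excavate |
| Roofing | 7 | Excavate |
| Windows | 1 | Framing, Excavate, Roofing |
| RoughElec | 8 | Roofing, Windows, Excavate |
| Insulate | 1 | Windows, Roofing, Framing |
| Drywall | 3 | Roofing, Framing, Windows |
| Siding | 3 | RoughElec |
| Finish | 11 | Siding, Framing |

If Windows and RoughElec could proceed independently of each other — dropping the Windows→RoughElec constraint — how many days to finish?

With the dependency in place, Excavate→Roofing→Windows→RoughElec→Siding→Finish = 9+7+1+8+3+11 = 39 sets the finish at 39 days.
Without Windows→RoughElec, RoughElec's earliest start moves from 17 to 16.
The longest chain is now Excavate→Roofing→RoughElec→Siding→Finish = 9+7+8+3+11 = 38, so the project takes 38 days.

38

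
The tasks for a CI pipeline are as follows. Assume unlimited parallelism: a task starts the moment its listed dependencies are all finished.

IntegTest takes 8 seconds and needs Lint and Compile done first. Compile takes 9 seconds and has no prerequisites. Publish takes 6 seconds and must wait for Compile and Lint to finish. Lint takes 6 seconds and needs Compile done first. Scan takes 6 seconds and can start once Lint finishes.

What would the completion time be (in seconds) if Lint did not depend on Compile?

17

With the dependency in place, Compile→Lint→IntegTest = 9+6+8 = 23 sets the finish at 23 seconds.
Without Compile→Lint, Lint's earliest start moves from 9 to 0.
After: Compile→IntegTest = 9+8 = 17 → 17 seconds.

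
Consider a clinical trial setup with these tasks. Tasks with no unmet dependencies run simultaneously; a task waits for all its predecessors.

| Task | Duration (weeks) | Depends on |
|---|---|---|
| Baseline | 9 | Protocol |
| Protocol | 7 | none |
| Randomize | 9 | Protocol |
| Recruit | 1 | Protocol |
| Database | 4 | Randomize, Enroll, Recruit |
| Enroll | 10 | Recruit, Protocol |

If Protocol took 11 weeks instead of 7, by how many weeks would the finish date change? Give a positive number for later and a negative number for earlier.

As given, the longest chain is Protocol→Recruit→Enroll→Database = 7+1+10+4 = 22, so the finish is 22 weeks.
Protocol is on the critical path; changing it to 11 makes that path 26 weeks.
That remains the longest chain; total 26 weeks.
Change in finish: 26 − 22 = +4 weeks.

4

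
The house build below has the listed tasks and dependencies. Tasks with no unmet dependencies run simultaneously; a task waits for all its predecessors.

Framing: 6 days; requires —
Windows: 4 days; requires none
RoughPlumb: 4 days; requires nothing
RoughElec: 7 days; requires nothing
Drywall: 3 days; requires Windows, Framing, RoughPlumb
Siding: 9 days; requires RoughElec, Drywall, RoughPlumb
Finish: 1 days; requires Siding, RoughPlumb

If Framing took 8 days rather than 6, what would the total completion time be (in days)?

21

The binding path is Framing→Drywall→Siding→Finish = 6+3+9+1 = 19; finish at 19 days.
Framing is on the critical path; changing it to 8 makes that path 21 days.
That remains the longest chain; total 21 days.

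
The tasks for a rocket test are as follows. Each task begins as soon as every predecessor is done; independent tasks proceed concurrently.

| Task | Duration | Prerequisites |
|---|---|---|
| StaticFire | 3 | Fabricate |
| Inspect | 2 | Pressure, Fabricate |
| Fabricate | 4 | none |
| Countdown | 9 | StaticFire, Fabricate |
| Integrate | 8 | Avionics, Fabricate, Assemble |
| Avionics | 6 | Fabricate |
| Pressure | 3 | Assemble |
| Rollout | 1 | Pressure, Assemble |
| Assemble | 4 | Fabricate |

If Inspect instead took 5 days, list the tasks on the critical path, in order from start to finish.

The binding path is Fabricate→Avionics→Integrate = 4+6+8 = 18; finish at 18 days.
Inspect has 5 days of float (longest path through it is 13).
No other chain overtakes it, so the finish is 18 days.

Fabricate, Avionics, Integrate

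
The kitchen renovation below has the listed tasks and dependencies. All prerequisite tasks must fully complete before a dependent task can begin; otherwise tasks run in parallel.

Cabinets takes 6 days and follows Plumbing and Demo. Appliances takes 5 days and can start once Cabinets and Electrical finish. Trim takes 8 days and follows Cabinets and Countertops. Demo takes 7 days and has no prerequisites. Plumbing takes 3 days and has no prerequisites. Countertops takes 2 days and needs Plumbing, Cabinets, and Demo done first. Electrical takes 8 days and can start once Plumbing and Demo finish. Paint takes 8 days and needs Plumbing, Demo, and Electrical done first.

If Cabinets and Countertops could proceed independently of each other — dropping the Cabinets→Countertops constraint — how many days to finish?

Before: longest chain Demo→Electrical→Paint = 7+8+8 = 23, finish 23.
Without Cabinets→Countertops, Countertops's earliest start moves from 13 to 7.
The longest chain is now Demo→Electrical→Paint = 7+8+8 = 23, so the kitchen renovation takes 23 days.

23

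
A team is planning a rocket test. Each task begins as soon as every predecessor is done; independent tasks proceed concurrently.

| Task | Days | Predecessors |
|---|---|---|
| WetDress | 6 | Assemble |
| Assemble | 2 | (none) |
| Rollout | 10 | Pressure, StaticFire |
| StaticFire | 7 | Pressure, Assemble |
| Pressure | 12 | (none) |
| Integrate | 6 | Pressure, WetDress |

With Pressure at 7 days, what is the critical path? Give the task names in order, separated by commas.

As given, the longest chain is Pressure→StaticFire→Rollout = 12+7+10 = 29, so the finish is 29 days.
Pressure lies on that path, so at 7 days the path becomes 24 days.
The critical path is still Pressure→StaticFire→Rollout; finish is now 24 days.

Pressure, StaticFire, Rollout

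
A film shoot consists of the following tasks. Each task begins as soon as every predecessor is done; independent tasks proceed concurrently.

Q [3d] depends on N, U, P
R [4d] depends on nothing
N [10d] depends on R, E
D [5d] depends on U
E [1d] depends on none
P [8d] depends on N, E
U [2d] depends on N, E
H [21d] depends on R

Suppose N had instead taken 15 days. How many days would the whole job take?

30

As given, the longest chain is R→N→P→Q = 4+10+8+3 = 25, so the finish is 25 days.
Since N is critical, the +5 change carries straight to that chain (now 30 days).
The critical path is still R→N→P→Q; finish is now 30 days.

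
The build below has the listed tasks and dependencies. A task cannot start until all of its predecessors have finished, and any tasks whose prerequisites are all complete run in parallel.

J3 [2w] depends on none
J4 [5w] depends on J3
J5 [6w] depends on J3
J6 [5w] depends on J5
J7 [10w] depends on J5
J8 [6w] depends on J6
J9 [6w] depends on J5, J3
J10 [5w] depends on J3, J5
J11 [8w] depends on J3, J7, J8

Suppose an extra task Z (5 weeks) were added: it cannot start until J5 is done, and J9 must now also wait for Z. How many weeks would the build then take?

Originally the build takes 27 weeks.
With Z inserted, J9 now waits for max(J5, J3, Z).
New critical path: J3→J5→J6→J8→J11 = 2+6+5+6+8 = 27 ⇒ 27 weeks.

27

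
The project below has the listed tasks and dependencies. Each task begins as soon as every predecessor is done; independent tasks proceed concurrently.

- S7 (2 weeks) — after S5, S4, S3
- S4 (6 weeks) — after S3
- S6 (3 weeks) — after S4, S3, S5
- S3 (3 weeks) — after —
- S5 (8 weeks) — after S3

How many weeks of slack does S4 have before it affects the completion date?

S3→S5→S6 = 3+8+3 = 14 sets the makespan at 14 weeks.
S4 finishes as early as 9 and must finish by 11.
Slack of S4 = 5 − 3 = 2 weeks.

2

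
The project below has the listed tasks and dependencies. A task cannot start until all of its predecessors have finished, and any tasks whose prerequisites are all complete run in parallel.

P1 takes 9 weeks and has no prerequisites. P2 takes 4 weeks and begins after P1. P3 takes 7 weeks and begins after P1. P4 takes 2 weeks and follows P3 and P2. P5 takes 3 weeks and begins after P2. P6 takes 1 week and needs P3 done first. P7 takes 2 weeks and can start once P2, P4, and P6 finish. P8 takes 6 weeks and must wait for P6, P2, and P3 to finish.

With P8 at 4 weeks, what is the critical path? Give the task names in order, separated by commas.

Baseline: P1→P3→P6→P8 = 9+7+1+6 = 23 → 23 weeks.
P8 lies on that path, so at 4 weeks the path becomes 21 weeks.
That remains the longest chain; total 21 weeks.

P1, P3, P6, P8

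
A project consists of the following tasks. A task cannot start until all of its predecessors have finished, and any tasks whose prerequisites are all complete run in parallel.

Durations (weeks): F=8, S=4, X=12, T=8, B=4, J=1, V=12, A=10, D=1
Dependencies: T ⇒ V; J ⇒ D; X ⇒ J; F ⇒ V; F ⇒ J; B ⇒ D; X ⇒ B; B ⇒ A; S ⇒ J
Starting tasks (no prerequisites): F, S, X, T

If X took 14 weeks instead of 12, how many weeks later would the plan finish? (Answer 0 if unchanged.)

2

The binding path is X→B→A = 12+4+10 = 26; finish at 26 weeks.
Since X is critical, the +2 change carries straight to that chain (now 28 weeks).
The critical path is still X→B→A; finish is now 28 weeks.
Change in finish: 28 − 26 = +2 weeks.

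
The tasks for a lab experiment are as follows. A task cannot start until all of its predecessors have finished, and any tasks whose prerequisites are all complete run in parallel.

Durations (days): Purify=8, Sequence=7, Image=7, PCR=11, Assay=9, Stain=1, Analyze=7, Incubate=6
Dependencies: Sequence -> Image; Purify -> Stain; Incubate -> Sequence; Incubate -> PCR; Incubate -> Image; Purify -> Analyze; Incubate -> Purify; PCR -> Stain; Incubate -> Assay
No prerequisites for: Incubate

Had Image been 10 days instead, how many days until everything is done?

23

The binding path is Incubate→Purify→Analyze = 6+8+7 = 21; finish at 21 days.
The longest path through Image is only 20 days, so Image has float 1.
Now Incubate→Sequence→Image = 6+7+10 = 23 is longest, so the finish becomes 23 days.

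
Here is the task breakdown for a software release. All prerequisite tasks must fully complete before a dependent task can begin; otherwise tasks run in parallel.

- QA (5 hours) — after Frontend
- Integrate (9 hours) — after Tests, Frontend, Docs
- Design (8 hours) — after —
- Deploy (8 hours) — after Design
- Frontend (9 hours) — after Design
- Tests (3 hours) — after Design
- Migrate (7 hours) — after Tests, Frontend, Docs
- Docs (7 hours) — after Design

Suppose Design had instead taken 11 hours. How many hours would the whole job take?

Actual critical path: Design→Frontend→Integrate = 8+9+9 = 26 ⇒ 26 hours.
Since Design is critical, the +3 change carries straight to that chain (now 29 hours).
That remains the longest chain; total 29 hours.

29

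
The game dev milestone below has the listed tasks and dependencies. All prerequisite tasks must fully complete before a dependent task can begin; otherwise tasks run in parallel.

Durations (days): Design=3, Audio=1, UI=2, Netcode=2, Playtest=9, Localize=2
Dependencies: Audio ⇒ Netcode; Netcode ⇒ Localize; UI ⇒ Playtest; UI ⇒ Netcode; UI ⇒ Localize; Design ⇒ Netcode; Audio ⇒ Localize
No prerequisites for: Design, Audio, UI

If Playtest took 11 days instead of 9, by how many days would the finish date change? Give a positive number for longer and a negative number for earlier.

As given, the longest chain is UI→Playtest = 2+9 = 11, so the finish is 11 days.
Playtest lies on that path, so at 11 days the path becomes 13 days.
The critical path is still UI→Playtest; finish is now 13 days.
Change in finish: 13 − 11 = +2 days.

2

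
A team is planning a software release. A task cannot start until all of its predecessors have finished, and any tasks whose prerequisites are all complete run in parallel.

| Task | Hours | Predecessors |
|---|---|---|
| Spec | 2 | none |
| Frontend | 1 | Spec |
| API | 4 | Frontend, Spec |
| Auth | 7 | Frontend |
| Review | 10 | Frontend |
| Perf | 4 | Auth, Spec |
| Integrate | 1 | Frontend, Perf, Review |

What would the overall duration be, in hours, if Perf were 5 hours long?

16

As given, the longest chain is Spec→Frontend→Auth→Perf→Integrate = 2+1+7+4+1 = 15, so the finish is 15 hours.
Perf is on the critical path; changing it to 5 makes that path 16 hours.
That remains the longest chain; total 16 hours.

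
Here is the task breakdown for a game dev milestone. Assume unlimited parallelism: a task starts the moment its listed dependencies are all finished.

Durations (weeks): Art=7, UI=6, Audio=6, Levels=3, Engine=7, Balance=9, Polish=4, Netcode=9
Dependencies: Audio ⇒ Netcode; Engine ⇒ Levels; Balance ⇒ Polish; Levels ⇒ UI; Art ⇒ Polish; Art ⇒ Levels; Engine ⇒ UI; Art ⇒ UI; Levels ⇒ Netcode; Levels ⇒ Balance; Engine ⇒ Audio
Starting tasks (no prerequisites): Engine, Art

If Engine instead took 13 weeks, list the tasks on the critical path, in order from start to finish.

Engine, Levels, Balance, Polish

Baseline: Engine→Levels→Balance→Polish = 7+3+9+4 = 23 → 23 weeks.
Since Engine is critical, the +6 change carries straight to that chain (now 29 weeks).
That remains the longest chain; total 29 weeks.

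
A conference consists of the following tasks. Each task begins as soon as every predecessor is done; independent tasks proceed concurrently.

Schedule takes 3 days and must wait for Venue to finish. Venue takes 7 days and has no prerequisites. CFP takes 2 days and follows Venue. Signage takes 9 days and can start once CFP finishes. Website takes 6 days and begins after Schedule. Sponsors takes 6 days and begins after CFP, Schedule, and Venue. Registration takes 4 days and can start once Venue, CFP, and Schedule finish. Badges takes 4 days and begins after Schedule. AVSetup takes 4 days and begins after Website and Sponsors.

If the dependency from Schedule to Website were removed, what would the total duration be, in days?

Original critical path: Venue→Schedule→Sponsors→AVSetup = 7+3+6+4 = 20 ⇒ 20 days.
Without Schedule→Website, Website's earliest start moves from 10 to 0.
The longest chain is now Venue→Schedule→Sponsors→AVSetup = 7+3+6+4 = 20, so the conference takes 20 days.

20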